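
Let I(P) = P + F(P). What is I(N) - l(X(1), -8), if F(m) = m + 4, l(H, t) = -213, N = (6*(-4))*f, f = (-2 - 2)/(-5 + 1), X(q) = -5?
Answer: 169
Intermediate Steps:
f = 1 (f = -4/(-4) = -4*(-¼) = 1)
N = -24 (N = (6*(-4))*1 = -24*1 = -24)
F(m) = 4 + m
I(P) = 4 + 2*P (I(P) = P + (4 + P) = 4 + 2*P)
I(N) - l(X(1), -8) = (4 + 2*(-24)) - 1*(-213) = (4 - 48) + 213 = -44 + 213 = 169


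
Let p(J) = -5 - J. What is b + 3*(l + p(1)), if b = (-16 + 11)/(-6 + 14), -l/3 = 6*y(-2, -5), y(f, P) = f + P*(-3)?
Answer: -5765/8 ≈ -720.63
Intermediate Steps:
y(f, P) = f - 3*P
l = -234 (l = -18*(-2 - 3*(-5)) = -18*(-2 + 15) = -18*13 = -3*78 = -234)
b = -5/8 ≈ -0.62500
b + 3*(l + p(1)) = -5/8 + 3*(-234 + (-5 - 1*1)) = -5/8 + 3*(-234 + (-5 - 1)) = -5/8 + 3*(-234 - 6) = -5/8 + 3*(-240) = -5/8 - 720 = -5765/8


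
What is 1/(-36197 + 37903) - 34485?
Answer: -58831409/1706 ≈ -34485.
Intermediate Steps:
1/(-36197 + 37903) - 34485 = 1/1706 - 34485 = -58831409/1706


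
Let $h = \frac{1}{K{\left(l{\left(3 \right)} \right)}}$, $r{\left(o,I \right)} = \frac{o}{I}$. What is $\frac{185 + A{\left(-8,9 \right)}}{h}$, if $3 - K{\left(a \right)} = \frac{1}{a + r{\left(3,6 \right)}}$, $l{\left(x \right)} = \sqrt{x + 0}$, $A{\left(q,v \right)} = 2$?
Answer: $595 - 68 \sqrt{3} \approx 477.22$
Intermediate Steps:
$l{\left(x \right)} = \sqrt{x}$
$K{\left(a \right)} = 3 - \frac{1}{\frac{1}{2} + a}$ ($K{\left(a \right)} = 3 - \frac{1}{a + \frac{3}{6}} = 3 - \frac{1}{a + 3 \cdot \frac{1}{6}} = 3 - \frac{1}{a + \frac{1}{2}} = 3 - \frac{1}{\frac{1}{2} + a}$)
$h = \frac{1 + 2 \sqrt{3}}{1 + 6 \sqrt{3}}$ ($h = \frac{1}{\frac{1}{1 + 2 \sqrt{3}} \left(1 + 6 \sqrt{3}\right)} = \frac{1 + 2 \sqrt{3}}{1 + 6 \sqrt{3}} \approx 0.39185$)
$\frac{185 + A{\left(-8,9 \right)}}{h} = \frac{185 + 2}{\frac{35}{107} + \frac{4 \sqrt{3}}{107}} = \frac{187}{\frac{35}{107} + \frac{4 \sqrt{3}}{107}}$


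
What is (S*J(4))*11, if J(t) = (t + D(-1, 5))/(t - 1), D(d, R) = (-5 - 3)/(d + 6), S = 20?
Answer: 176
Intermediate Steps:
D(d, R) = -8/(6 + d)
J(t) = (-8/5 + t)/(-1 + t) (J(t) = (t - 8/(6 - 1))/(t - 1) = (t - 8/5)/(-1 + t) = (-8/5 + t)/(-1 + t))
(S*J(4))*11 = (20*((-8/5 + 4)/(-1 + 4)))*11 = (20*((12/5)/3))*11 = (20*((⅓)*(12/5)))*11 = (20*(⅘))*11 = 16*11 = 176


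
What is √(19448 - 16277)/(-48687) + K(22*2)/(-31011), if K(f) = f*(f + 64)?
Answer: -1584/10337 - √3171/48687 ≈ -0.15439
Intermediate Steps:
K(f) = f*(64 + f)
√(19448 - 16277)/(-48687) + K(22*2)/(-31011) = √(19448 - 16277)/(-48687) + ((22*2)*(64 + 22*2))/(-31011) = √3171*(-1/48687) + (44*(64 + 44))*(-1/31011) = -√3171/48687 + (44*108)*(-1/31011) = -√3171/48687 + 4752*(-1/31011) = -√3171/48687 - 1584/10337 = -1584/10337 - √3171/48687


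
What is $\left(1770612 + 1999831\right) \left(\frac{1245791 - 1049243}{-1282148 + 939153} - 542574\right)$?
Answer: $- \frac{701680821068055354}{342995} \approx -2.0457 \cdot 10^{12}$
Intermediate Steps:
$\left(1770612 + 1999831\right) \left(\frac{1245791 - 1049243}{-1282148 + 939153} - 542574\right) = 3770443 \left(\frac{196548}{-342995} - 542574\right) = 3770443 \left(196548 \left(- \frac{1}{342995}\right) - 542574\right) = 3770443 \left(- \frac{196548}{342995} - 542574\right) = 3770443 \left(- \frac{186100365678}{342995}\right) = - \frac{701680821068055354}{342995}$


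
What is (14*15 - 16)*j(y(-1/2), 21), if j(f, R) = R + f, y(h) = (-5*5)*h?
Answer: 6499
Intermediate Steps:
y(h) = -25*h
(14*15 - 16)*j(y(-1/2), 21) = (14*15 - 16)*(21 - (-25)/2) = (210 - 16)*(21 - (-25)/2) = 194*(21 - 25*(-½)) = 194*(21 + 25/2) = 194*(67/2) = 6499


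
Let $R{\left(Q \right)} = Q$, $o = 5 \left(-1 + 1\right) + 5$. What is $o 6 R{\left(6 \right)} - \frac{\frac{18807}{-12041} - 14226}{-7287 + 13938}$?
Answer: $\frac{1620728717}{8898299} \approx 182.14$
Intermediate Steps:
$o = 5$ ($o = 5 \cdot 0 + 5 = 0 + 5 = 5$)
$o 6 R{\left(6 \right)} - \frac{\frac{18807}{-12041} - 14226}{-7287 + 13938} = 5 \cdot 6 \cdot 6 - \frac{\frac{18807}{-12041} - 14226}{-7287 + 13938} = 30 \cdot 6 - \frac{18807 \left(- \frac{1}{12041}\right) - 14226}{6651} = 180 - \left(- \frac{18807}{12041} - 14226\right) \frac{1}{6651} = 180 - \left(- \frac{171314073}{12041}\right) \frac{1}{6651} = 180 - - \frac{19034897}{8898299} = 180 + \frac{19034897}{8898299} = \frac{1620728717}{8898299}$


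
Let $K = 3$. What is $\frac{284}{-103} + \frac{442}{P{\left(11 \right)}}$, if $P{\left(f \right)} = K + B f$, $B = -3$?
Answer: $- \frac{27023}{1545} \approx -17.491$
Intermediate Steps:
$P{\left(f \right)} = 3 - 3 f$
$\frac{284}{-103} + \frac{442}{P{\left(11 \right)}} = \frac{284}{-103} + \frac{442}{3 - 33} = 284 \left(- \frac{1}{103}\right) + \frac{442}{3 - 33} = - \frac{284}{103} + \frac{442}{-30} = - \frac{284}{103} + 442 \left(- \frac{1}{30}\right) = - \frac{284}{103} - \frac{221}{15} = - \frac{27023}{1545}$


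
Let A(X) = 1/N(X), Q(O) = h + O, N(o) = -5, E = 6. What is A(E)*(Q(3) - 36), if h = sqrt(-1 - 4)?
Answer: 33/5 - I*sqrt(5)/5 ≈ 6.6 - 0.44721*I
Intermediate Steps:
h = I*sqrt(5) (h = sqrt(-5) = I*sqrt(5) ≈ 2.2361*I)
Q(O) = O + I*sqrt(5) (Q(O) = I*sqrt(5) + O = O + I*sqrt(5))
A(X) = -1/5 (A(X) = 1/(-5) = -1/5)
A(E)*(Q(3) - 36) = -((3 + I*sqrt(5)) - 36)/5 = -(-33 + I*sqrt(5))/5 = 33/5 - I*sqrt(5)/5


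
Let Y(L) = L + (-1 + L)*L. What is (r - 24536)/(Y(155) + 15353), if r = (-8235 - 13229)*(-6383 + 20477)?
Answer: -151269076/19689 ≈ -7682.9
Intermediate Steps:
Y(L) = L + L*(-1 + L)
r = -302513616 (r = -21464*14094 = -302513616)
(r - 24536)/(Y(155) + 15353) = (-302513616 - 24536)/(155**2 + 15353) = -302538152/(24025 + 15353) = -302538152/39378 = -302538152*1/39378 = -151269076/19689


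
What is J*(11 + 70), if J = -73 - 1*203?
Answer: -22356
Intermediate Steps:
J = -276 (J = -73 - 203 = -276)
J*(11 + 70) = -276*(11 + 70) = -276*81 = -22356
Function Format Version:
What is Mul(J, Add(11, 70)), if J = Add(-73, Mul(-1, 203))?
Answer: -22356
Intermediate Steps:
J = -276 (J = Add(-73, -203) = -276)
Mul(J, Add(11, 70)) = Mul(-276, Add(11, 70)) = Mul(-276, 81) = -22356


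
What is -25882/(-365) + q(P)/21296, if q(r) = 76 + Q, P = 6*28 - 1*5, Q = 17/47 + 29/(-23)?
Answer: 37241158312/525166015 ≈ 70.913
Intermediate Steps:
Q = -972/1081 (Q = 17*(1/47) + 29*(-1/23) = 17/47 - 29/23 = -972/1081 ≈ -0.89917)
P = 163 (P = 168 - 5 = 163)
q(r) = 81184/1081 (q(r) = 76 - 972/1081 = 81184/1081)
-25882/(-365) + q(P)/21296 = -25882/(-365) + (81184/1081)/21296 = -25882*(-1/365) + (81184/1081)*(1/21296) = 25882/365 + 5074/1438811 = 37241158312/525166015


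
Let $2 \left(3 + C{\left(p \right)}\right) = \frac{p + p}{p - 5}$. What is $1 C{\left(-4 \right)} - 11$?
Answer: $- \frac{122}{9} \approx -13.556$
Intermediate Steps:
$C{\left(p \right)} = -3 + \frac{p}{-5 + p}$ ($C{\left(p \right)} = -3 + \frac{\left(p + p\right) \frac{1}{p - 5}}{2} = -3 + \frac{2 p \frac{1}{-5 + p}}{2} = -3 + \frac{p}{-5 + p}$)
$1 C{\left(-4 \right)} - 11 = 1 \frac{15 - -8}{-5 - 4} - 11 = 1 \frac{15 + 8}{-9} - 11 = 1 \left(\left(- \frac{1}{9}\right) 23\right) - 11 = 1 \left(- \frac{23}{9}\right) - 11 = - \frac{23}{9} - 11 = - \frac{122}{9}$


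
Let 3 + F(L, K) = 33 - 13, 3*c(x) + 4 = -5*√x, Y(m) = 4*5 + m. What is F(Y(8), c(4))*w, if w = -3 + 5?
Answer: 34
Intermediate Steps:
Y(m) = 20 + m
w = 2
c(x) = -4/3 - 5*√x/3 (c(x) = -4/3 + (-5*√x)/3 = -4/3 - 5*√x/3)
F(L, K) = 17 (F(L, K) = -3 + (33 - 13) = -3 + 20 = 17)
F(Y(8), c(4))*w = 17*2 = 34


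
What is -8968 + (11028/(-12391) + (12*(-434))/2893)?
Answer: -321573794116/35847163 ≈ -8970.7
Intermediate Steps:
-8968 + (11028/(-12391) + (12*(-434))/2893) = -8968 + (11028*(-1/12391) - 5208*1/2893) = -8968 + (-11028/12391 - 5208/2893) = -8968 - 96436332/35847163 = -321573794116/35847163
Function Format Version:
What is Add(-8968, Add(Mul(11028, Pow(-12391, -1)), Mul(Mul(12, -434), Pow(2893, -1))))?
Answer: Rational(-321573794116, 35847163) ≈ -8970.7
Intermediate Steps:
Add(-8968, Add(Mul(11028, Pow(-12391, -1)), Mul(Mul(12, -434), Pow(2893, -1)))) = Add(-8968, Add(Mul(11028, Rational(-1, 12391)), Mul(-5208, Rational(1, 2893)))) = Add(-8968, Add(Rational(-11028, 12391), Rational(-5208, 2893))) = Add(-8968, Rational(-96436332, 35847163)) = Rational(-321573794116, 35847163)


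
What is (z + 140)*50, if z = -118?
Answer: 1100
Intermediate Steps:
(z + 140)*50 = (-118 + 140)*50 = 22*50 = 1100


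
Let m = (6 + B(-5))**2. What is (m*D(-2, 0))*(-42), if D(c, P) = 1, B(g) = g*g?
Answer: -40362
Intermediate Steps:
B(g) = g**2
m = 961 (m = (6 + (-5)**2)**2 = (6 + 25)**2 = 31**2 = 961)
(m*D(-2, 0))*(-42) = (961*1)*(-42) = 961*(-42) = -40362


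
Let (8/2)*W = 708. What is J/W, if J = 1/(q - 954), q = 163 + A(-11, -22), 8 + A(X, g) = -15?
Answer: -1/144078 ≈ -6.9407e-6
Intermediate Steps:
W = 177 (W = (¼)*708 = 177)
A(X, g) = -23 (A(X, g) = -8 - 15 = -23)
q = 140 (q = 163 - 23 = 140)
J = -1/814 (J = 1/(140 - 954) = 1/(-814) = -1/814 ≈ -0.0012285)
J/W = -1/814/177 = -1/814*1/177 = -1/144078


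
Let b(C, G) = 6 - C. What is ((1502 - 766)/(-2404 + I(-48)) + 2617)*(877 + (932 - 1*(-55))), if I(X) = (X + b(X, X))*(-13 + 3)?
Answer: 375569904/77 ≈ 4.8775e+6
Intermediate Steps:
I(X) = -60 (I(X) = (X + (6 - X))*(-13 + 3) = 6*(-10) = -60)
((1502 - 766)/(-2404 + I(-48)) + 2617)*(877 + (932 - 1*(-55))) = ((1502 - 766)/(-2404 - 60) + 2617)*(877 + (932 - 1*(-55))) = (736/(-2464) + 2617)*(877 + (932 + 55)) = (736*(-1/2464) + 2617)*(877 + 987) = (-23/77 + 2617)*1864 = (201486/77)*1864 = 375569904/77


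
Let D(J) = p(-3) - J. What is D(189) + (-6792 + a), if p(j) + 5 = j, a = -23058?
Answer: -30047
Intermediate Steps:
p(j) = -5 + j
D(J) = -8 - J (D(J) = (-5 - 3) - J = -8 - J)
D(189) + (-6792 + a) = (-8 - 1*189) + (-6792 - 23058) = (-8 - 189) - 29850 = -197 - 29850 = -30047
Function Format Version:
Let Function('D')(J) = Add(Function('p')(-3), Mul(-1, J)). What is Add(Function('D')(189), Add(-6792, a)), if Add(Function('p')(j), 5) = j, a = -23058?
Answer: -30047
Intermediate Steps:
Function('p')(j) = Add(-5, j)
Function('D')(J) = Add(-8, Mul(-1, J)) (Function('D')(J) = Add(Add(-5, -3), Mul(-1, J)) = Add(-8, Mul(-1, J)))
Add(Function('D')(189), Add(-6792, a)) = Add(Add(-8, Mul(-1, 189)), Add(-6792, -23058)) = Add(Add(-8, -189), -29850) = Add(-197, -29850) = -30047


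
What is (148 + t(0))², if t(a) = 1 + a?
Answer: 22201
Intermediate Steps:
(148 + t(0))² = (148 + (1 + 0))² = (148 + 1)² = 149² = 22201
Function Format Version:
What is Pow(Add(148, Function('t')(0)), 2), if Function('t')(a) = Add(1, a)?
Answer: 22201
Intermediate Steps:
Pow(Add(148, Function('t')(0)), 2) = Pow(Add(148, Add(1, 0)), 2) = Pow(Add(148, 1), 2) = Pow(149, 2) = 22201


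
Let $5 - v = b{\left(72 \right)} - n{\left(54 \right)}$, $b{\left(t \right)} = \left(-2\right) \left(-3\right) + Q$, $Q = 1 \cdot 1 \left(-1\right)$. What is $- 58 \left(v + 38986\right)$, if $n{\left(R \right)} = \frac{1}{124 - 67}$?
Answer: $- \frac{128887774}{57} \approx -2.2612 \cdot 10^{6}$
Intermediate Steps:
$n{\left(R \right)} = \frac{1}{57}$
$Q = -1$ ($Q = 1 \left(-1\right) = -1$)
$b{\left(t \right)} = 5$ ($b{\left(t \right)} = \left(-2\right) \left(-3\right) - 1 = 6 - 1 = 5$)
$v = \frac{1}{57}$ ($v = 5 - \left(5 - \frac{1}{57}\right) = 5 - \frac{284}{57} = \frac{1}{57} \approx 0.017544$)
$- 58 \left(v + 38986\right) = - 58 \left(\frac{1}{57} + 38986\right) = \left(-58\right) \frac{2222203}{57} = - \frac{128887774}{57}$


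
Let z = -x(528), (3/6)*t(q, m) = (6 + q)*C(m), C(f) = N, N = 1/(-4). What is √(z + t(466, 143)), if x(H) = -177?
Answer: I*√59 ≈ 7.6811*I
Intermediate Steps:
N = -¼ ≈ -0.25000
C(f) = -¼
t(q, m) = -3 - q/2 (t(q, m) = 2*((6 + q)*(-¼)) = 2*(-3/2 - q/4) = -3 - q/2)
z = 177 (z = -1*(-177) = 177)
√(z + t(466, 143)) = √(177 + (-3 - ½*466)) = √(177 + (-3 - 233)) = √(177 - 236) = √(-59) = I*√59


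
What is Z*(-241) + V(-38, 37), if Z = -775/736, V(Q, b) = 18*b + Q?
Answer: 648983/736 ≈ 881.77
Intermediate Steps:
V(Q, b) = Q + 18*b
Z = -775/736 (Z = -775*1/736 = -775/736 ≈ -1.0530)
Z*(-241) + V(-38, 37) = -775/736*(-241) + (-38 + 18*37) = 186775/736 + (-38 + 666) = 186775/736 + 628 = 648983/736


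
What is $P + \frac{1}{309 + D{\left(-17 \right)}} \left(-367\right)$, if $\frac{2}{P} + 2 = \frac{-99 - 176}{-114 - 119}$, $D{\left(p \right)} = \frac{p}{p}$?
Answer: $- \frac{214557}{59210} \approx -3.6237$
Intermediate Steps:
$D{\left(p \right)} = 1$
$P = - \frac{466}{191}$ ($P = \frac{2}{-2 + \frac{-99 - 176}{-114 - 119}} = \frac{2}{-2 - \frac{275}{-233}} = \frac{2}{-2 - - \frac{275}{233}} = \frac{2}{-2 + \frac{275}{233}} = \frac{2}{- \frac{191}{233}} = 2 \left(- \frac{233}{191}\right) = - \frac{466}{191} \approx -2.4398$)
$P + \frac{1}{309 + D{\left(-17 \right)}} \left(-367\right) = - \frac{466}{191} + \frac{1}{309 + 1} \left(-367\right) = - \frac{466}{191} + \frac{1}{310} \left(-367\right) = - \frac{466}{191} - \frac{367}{310} = - \frac{214557}{59210}$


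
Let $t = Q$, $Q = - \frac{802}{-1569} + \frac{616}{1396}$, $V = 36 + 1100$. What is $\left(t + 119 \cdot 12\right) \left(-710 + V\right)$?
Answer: $\frac{111110341264}{182527} \approx 6.0873 \cdot 10^{5}$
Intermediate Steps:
$V = 1136$
$Q = \frac{521524}{547581}$ ($Q = \left(-802\right) \left(- \frac{1}{1569}\right) + 616 \cdot \frac{1}{1396} = \frac{802}{1569} + \frac{154}{349} = \frac{521524}{547581} \approx 0.95241$)
$t = \frac{521524}{547581} \approx 0.95241$
$\left(t + 119 \cdot 12\right) \left(-710 + V\right) = \left(\frac{521524}{547581} + 119 \cdot 12\right) \left(-710 + 1136\right) = \left(\frac{521524}{547581} + 1428\right) 426 = \frac{782467192}{547581} \cdot 426 = \frac{111110341264}{182527}$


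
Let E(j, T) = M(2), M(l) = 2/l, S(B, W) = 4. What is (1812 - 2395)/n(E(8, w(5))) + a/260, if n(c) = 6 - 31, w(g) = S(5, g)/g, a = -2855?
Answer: 16041/1300 ≈ 12.339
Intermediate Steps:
w(g) = 4/g
E(j, T) = 1 (E(j, T) = 2/2 = 2*(½) = 1)
n(c) = -25
(1812 - 2395)/n(E(8, w(5))) + a/260 = (1812 - 2395)/(-25) - 2855/260 = -583*(-1/25) - 2855*1/260 = 583/25 - 571/52 = 16041/1300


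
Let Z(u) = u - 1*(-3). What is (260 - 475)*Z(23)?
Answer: -5590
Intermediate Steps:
Z(u) = 3 + u (Z(u) = u + 3 = 3 + u)
(260 - 475)*Z(23) = (260 - 475)*(3 + 23) = -215*26 = -5590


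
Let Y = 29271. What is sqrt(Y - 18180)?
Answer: sqrt(11091) ≈ 105.31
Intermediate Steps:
sqrt(Y - 18180) = sqrt(29271 - 18180) = sqrt(11091)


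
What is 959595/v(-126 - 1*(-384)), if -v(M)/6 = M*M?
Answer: -319865/133128 ≈ -2.4027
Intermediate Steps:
v(M) = -6*M² (v(M) = -6*M*M = -6*M²)
959595/v(-126 - 1*(-384)) = 959595/((-6*(-126 - 1*(-384))²)) = 959595/((-6*(-126 + 384)²)) = 959595/((-6*258²)) = 959595/((-6*66564)) = 959595/(-399384) = 959595*(-1/399384) = -319865/133128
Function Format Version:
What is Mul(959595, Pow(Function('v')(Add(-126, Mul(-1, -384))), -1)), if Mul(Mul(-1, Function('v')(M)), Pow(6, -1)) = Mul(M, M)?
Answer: Rational(-319865, 133128) ≈ -2.4027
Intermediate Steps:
Function('v')(M) = Mul(-6, Pow(M, 2)) (Function('v')(M) = Mul(-6, Mul(M, M)) = Mul(-6, Pow(M, 2)))
Mul(959595, Pow(Function('v')(Add(-126, Mul(-1, -384))), -1)) = Mul(959595, Pow(Mul(-6, Pow(Add(-126, Mul(-1, -384)), 2)), -1)) = Mul(959595, Pow(Mul(-6, Pow(Add(-126, 384), 2)), -1)) = Mul(959595, Pow(Mul(-6, Pow(258, 2)), -1)) = Mul(959595, Pow(Mul(-6, 66564), -1)) = Mul(959595, Pow(-399384, -1)) = Mul(959595, Rational(-1, 399384)) = Rational(-319865, 133128)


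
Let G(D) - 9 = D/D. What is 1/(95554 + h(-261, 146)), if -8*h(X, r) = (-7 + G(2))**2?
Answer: 8/764423 ≈ 1.0465e-5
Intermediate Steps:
G(D) = 10 (G(D) = 9 + D/D = 9 + 1 = 10)
h(X, r) = -9/8 (h(X, r) = -(-7 + 10)**2/8 = -1/8*3**2 = -1/8*9 = -9/8)
1/(95554 + h(-261, 146)) = 1/(95554 - 9/8) = 1/(764423/8) = 8/764423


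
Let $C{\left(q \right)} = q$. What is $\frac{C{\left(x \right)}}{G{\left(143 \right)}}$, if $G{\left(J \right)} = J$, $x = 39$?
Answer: $\frac{3}{11} \approx 0.27273$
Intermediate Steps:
$\frac{C{\left(x \right)}}{G{\left(143 \right)}} = \frac{39}{143} = 39 \cdot \frac{1}{143} = \frac{3}{11}$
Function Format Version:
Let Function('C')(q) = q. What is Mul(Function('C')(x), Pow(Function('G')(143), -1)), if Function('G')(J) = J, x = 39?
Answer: Rational(3, 11) ≈ 0.27273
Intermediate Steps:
Mul(Function('C')(x), Pow(Function('G')(143), -1)) = Mul(39, Pow(143, -1)) = Mul(39, Rational(1, 143)) = Rational(3, 11)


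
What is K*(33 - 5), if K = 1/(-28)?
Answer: -1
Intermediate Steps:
K = -1/28 ≈ -0.035714
K*(33 - 5) = -(33 - 5)/28 = -1/28*28 = -1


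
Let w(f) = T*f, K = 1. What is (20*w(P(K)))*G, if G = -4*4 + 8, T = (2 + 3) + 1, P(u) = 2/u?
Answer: -1920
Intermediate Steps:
T = 6 (T = 5 + 1 = 6)
w(f) = 6*f
G = -8 (G = -16 + 8 = -8)
(20*w(P(K)))*G = (20*(6*(2/1)))*(-8) = (20*(6*(2*1)))*(-8) = (20*(6*2))*(-8) = (20*12)*(-8) = 240*(-8) = -1920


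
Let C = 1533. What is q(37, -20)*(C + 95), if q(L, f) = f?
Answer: -32560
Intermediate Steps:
q(37, -20)*(C + 95) = -20*(1533 + 95) = -20*1628 = -32560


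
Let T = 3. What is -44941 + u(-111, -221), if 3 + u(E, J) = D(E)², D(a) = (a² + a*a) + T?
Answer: 607331081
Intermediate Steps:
D(a) = 3 + 2*a² (D(a) = (a² + a*a) + 3 = (a² + a²) + 3 = 2*a² + 3 = 3 + 2*a²)
u(E, J) = -3 + (3 + 2*E²)²
-44941 + u(-111, -221) = -44941 + (-3 + (3 + 2*(-111)²)²) = -44941 + (-3 + (3 + 2*12321)²) = -44941 + (-3 + (3 + 24642)²) = -44941 + (-3 + 24645²) = -44941 + (-3 + 607376025) = -44941 + 607376022 = 607331081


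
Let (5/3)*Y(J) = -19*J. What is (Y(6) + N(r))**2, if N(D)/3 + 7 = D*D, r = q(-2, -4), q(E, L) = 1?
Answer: 186624/25 ≈ 7465.0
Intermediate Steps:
r = 1
N(D) = -21 + 3*D**2 (N(D) = -21 + 3*(D*D) = -21 + 3*D**2)
Y(J) = -57*J/5 (Y(J) = 3*(-19*J)/5 = -57*J/5)
(Y(6) + N(r))**2 = (-57/5*6 + (-21 + 3*1**2))**2 = (-342/5 + (-21 + 3*1))**2 = (-342/5 + (-21 + 3))**2 = (-342/5 - 18)**2 = (-432/5)**2 = 186624/25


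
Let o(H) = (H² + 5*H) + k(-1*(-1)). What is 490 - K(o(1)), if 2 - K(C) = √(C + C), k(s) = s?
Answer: 488 + √14 ≈ 491.74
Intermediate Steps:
o(H) = 1 + H² + 5*H (o(H) = (H² + 5*H) - 1*(-1) = (H² + 5*H) + 1 = 1 + H² + 5*H)
K(C) = 2 - √2*√C (K(C) = 2 - √(C + C) = 2 - √(2*C) = 2 - √2*√C)
490 - K(o(1)) = 490 - (2 - √2*√(1 + 1² + 5*1)) = 490 - (2 - √2*√(1 + 1 + 5)) = 490 - (2 - √2*√7) = 490 - (2 - √14) = 490 + (-2 + √14) = 488 + √14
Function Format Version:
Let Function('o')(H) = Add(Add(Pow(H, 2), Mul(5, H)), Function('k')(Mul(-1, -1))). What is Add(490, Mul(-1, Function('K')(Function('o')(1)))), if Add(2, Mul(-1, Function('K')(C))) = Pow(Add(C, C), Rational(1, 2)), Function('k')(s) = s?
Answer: Add(488, Pow(14, Rational(1, 2))) ≈ 491.74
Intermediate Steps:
Function('o')(H) = Add(1, Pow(H, 2), Mul(5, H)) (Function('o')(H) = Add(Add(Pow(H, 2), Mul(5, H)), Mul(-1, -1)) = Add(Add(Pow(H, 2), Mul(5, H)), 1) = Add(1, Pow(H, 2), Mul(5, H)))
Function('K')(C) = Add(2, Mul(-1, Pow(2, Rational(1, 2)), Pow(C, Rational(1, 2)))) (Function('K')(C) = Add(2, Mul(-1, Pow(Add(C, C), Rational(1, 2)))) = Add(2, Mul(-1, Pow(Mul(2, C), Rational(1, 2)))) = Add(2, Mul(-1, Mul(Pow(2, Rational(1, 2)), Pow(C, Rational(1, 2))))) = Add(2, Mul(-1, Pow(2, Rational(1, 2)), Pow(C, Rational(1, 2)))))
Add(490, Mul(-1, Function('K')(Function('o')(1)))) = Add(490, Mul(-1, Add(2, Mul(-1, Pow(2, Rational(1, 2)), Pow(Add(1, Pow(1, 2), Mul(5, 1)), Rational(1, 2)))))) = Add(490, Mul(-1, Add(2, Mul(-1, Pow(2, Rational(1, 2)), Pow(Add(1, 1, 5), Rational(1, 2)))))) = Add(490, Mul(-1, Add(2, Mul(-1, Pow(2, Rational(1, 2)), Pow(7, Rational(1, 2)))))) = Add(490, Mul(-1, Add(2, Mul(-1, Pow(14, Rational(1, 2)))))) = Add(490, Add(-2, Pow(14, Rational(1, 2)))) = Add(488, Pow(14, Rational(1, 2)))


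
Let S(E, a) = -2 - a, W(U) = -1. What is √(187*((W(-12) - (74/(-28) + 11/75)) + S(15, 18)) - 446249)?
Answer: I*√19832176266/210 ≈ 670.6*I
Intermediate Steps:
√(187*((W(-12) - (74/(-28) + 11/75)) + S(15, 18)) - 446249) = √(187*((-1 - (74/(-28) + 11/75)) + (-2 - 1*18)) - 446249) = √(187*((-1 - (74*(-1/28) + 11*(1/75))) + (-2 - 18)) - 446249) = √(187*((-1 - (-37/14 + 11/75)) - 20) - 446249) = √(187*((-1 - 1*(-2621/1050)) - 20) - 446249) = √(187*((-1 + 2621/1050) - 20) - 446249) = √(187*(1571/1050 - 20) - 446249) = √(187*(-19429/1050) - 446249) = √(-3633223/1050 - 446249) = √(-472194673/1050) = I*√19832176266/210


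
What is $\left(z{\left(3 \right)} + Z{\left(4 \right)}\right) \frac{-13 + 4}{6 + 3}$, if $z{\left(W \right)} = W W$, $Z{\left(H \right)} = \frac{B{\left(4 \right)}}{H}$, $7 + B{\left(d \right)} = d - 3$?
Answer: $- \frac{15}{2} \approx -7.5$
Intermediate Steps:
$B{\left(d \right)} = -10 + d$ ($B{\left(d \right)} = -7 + \left(d - 3\right) = -7 + \left(-3 + d\right) = -10 + d$)
$Z{\left(H \right)} = - \frac{6}{H}$ ($Z{\left(H \right)} = \frac{-10 + 4}{H} = - \frac{6}{H}$)
$z{\left(W \right)} = W^{2}$
$\left(z{\left(3 \right)} + Z{\left(4 \right)}\right) \frac{-13 + 4}{6 + 3} = \left(3^{2} - \frac{6}{4}\right) \frac{-13 + 4}{6 + 3} = \left(9 - \frac{3}{2}\right) \left(- \frac{9}{9}\right) = \left(9 - \frac{3}{2}\right) \left(\left(-9\right) \frac{1}{9}\right) = \frac{15}{2} \left(-1\right) = - \frac{15}{2}$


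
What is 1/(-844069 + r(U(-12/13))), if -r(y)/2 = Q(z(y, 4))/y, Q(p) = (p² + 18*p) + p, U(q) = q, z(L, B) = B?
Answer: -3/2531609 ≈ -1.1850e-6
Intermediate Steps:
Q(p) = p² + 19*p
r(y) = -184/y (r(y) = -2*4*(19 + 4)/y = -2*4*23/y = -184/y)
1/(-844069 + r(U(-12/13))) = 1/(-844069 - 184/((-12/13))) = 1/(-844069 - 184/((-12*1/13))) = 1/(-844069 - 184/(-12/13)) = 1/(-844069 - 184*(-13/12)) = 1/(-844069 + 598/3) = 1/(-2531609/3) = -3/2531609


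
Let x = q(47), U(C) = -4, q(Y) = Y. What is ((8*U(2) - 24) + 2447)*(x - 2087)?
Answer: -4877640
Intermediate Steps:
x = 47
((8*U(2) - 24) + 2447)*(x - 2087) = ((8*(-4) - 24) + 2447)*(47 - 2087) = ((-32 - 24) + 2447)*(-2040) = (-56 + 2447)*(-2040) = 2391*(-2040) = -4877640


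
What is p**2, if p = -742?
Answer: 550564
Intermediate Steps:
p**2 = (-742)**2 = 550564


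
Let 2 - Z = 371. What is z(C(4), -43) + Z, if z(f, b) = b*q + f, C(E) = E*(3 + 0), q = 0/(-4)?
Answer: -357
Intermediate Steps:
q = 0 (q = 0*(-¼) = 0)
C(E) = 3*E (C(E) = E*3 = 3*E)
Z = -369 (Z = 2 - 1*371 = 2 - 371 = -369)
z(f, b) = f (z(f, b) = b*0 + f = 0 + f = f)
z(C(4), -43) + Z = 3*4 - 369 = 12 - 369 = -357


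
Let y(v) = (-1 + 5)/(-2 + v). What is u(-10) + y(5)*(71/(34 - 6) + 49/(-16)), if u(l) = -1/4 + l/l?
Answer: 1/21 ≈ 0.047619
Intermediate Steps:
y(v) = 4/(-2 + v)
u(l) = ¾ (u(l) = -1*¼ + 1 = -¼ + 1 = ¾)
u(-10) + y(5)*(71/(34 - 6) + 49/(-16)) = ¾ + (4/(-2 + 5))*(71/(34 - 6) + 49/(-16)) = ¾ + (4/3)*(71/28 + 49*(-1/16)) = ¾ + (4*(⅓))*(71*(1/28) - 49/16) = ¾ + 4*(71/28 - 49/16)/3 = ¾ + (4/3)*(-59/112) = ¾ - 59/84 = 1/21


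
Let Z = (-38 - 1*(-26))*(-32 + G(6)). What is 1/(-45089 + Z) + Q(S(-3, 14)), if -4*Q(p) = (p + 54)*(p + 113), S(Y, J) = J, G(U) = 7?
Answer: -96699452/44789 ≈ -2159.0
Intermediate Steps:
Q(p) = -(54 + p)*(113 + p)/4 (Q(p) = -(p + 54)*(p + 113)/4 = -(54 + p)*(113 + p)/4)
Z = 300 (Z = (-38 - 1*(-26))*(-32 + 7) = (-38 + 26)*(-25) = -12*(-25) = 300)
1/(-45089 + Z) + Q(S(-3, 14)) = 1/(-45089 + 300) + (-3051/2 - 167/4*14 - ¼*14²) = 1/(-44789) + (-3051/2 - 1169/2 - ¼*196) = -1/44789 + (-3051/2 - 1169/2 - 49) = -1/44789 - 2159 = -96699452/44789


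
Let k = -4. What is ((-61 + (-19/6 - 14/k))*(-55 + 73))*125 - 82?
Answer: -136582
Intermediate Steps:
((-61 + (-19/6 - 14/k))*(-55 + 73))*125 - 82 = ((-61 + (-19/6 - 14/(-4)))*(-55 + 73))*125 - 82 = ((-61 + (-19*⅙ - 14*(-¼)))*18)*125 - 82 = ((-61 + (-19/6 + 7/2))*18)*125 - 82 = ((-61 + ⅓)*18)*125 - 82 = -182/3*18*125 - 82 = -1092*125 - 82 = -136500 - 82 = -136582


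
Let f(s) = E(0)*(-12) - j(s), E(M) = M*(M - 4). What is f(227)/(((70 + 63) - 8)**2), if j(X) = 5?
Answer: -1/3125 ≈ -0.00032000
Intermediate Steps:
E(M) = M*(-4 + M)
f(s) = -5 (f(s) = (0*(-4 + 0))*(-12) - 1*5 = (0*(-4))*(-12) - 5 = 0*(-12) - 5 = 0 - 5 = -5)
f(227)/(((70 + 63) - 8)**2) = -5/((70 + 63) - 8)**2 = -5/(133 - 8)**2 = -5/(125**2) = -5/15625 = -5*1/15625 = -1/3125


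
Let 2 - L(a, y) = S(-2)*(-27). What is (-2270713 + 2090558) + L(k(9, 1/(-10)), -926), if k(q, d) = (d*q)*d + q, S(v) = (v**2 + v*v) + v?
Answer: -179991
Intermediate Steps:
S(v) = v + 2*v**2 (S(v) = (v**2 + v**2) + v = 2*v**2 + v = v + 2*v**2)
k(q, d) = q + q*d**2 (k(q, d) = q*d**2 + q = q + q*d**2)
L(a, y) = 164 (L(a, y) = 2 - (-2*(1 + 2*(-2)))*(-27) = 2 - (-2*(1 - 4))*(-27) = 2 - (-2*(-3))*(-27) = 2 - 6*(-27) = 2 - 1*(-162) = 2 + 162 = 164)
(-2270713 + 2090558) + L(k(9, 1/(-10)), -926) = (-2270713 + 2090558) + 164 = -180155 + 164 = -179991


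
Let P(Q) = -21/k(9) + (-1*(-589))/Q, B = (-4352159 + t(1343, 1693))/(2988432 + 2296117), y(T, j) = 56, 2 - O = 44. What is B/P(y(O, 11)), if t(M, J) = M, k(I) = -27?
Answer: -2192811264/30084937457 ≈ -0.072887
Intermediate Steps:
O = -42 (O = 2 - 1*44 = 2 - 44 = -42)
B = -4350816/5284549 (B = (-4352159 + 1343)/(2988432 + 2296117) = -4350816/5284549 ≈ -0.82331)
P(Q) = 7/9 + 589/Q (P(Q) = -21/(-27) + (-1*(-589))/Q = -21*(-1/27) + 589/Q = 7/9 + 589/Q)
B/P(y(O, 11)) = -4350816/(5284549*(7/9 + 589/56)) = -4350816/(5284549*5693/504) = -4350816/5284549*504/5693 = -2192811264/30084937457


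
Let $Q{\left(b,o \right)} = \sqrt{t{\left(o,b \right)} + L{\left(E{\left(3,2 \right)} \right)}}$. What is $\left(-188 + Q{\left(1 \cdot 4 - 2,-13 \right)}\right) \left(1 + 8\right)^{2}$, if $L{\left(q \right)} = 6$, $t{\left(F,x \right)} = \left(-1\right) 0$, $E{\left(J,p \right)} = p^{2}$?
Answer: $-15228 + 81 \sqrt{6} \approx -15030.0$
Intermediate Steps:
$t{\left(F,x \right)} = 0$
$Q{\left(b,o \right)} = \sqrt{6}$ ($Q{\left(b,o \right)} = \sqrt{0 + 6} = \sqrt{6}$)
$\left(-188 + Q{\left(1 \cdot 4 - 2,-13 \right)}\right) \left(1 + 8\right)^{2} = \left(-188 + \sqrt{6}\right) \left(1 + 8\right)^{2} = \left(-188 + \sqrt{6}\right) 9^{2} = \left(-188 + \sqrt{6}\right) 81 = -15228 + 81 \sqrt{6}$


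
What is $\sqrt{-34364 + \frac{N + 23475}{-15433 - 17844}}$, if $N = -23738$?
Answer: $\frac{i \sqrt{38053266611505}}{33277} \approx 185.38 i$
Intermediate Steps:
$\sqrt{-34364 + \frac{N + 23475}{-15433 - 17844}} = \sqrt{-34364 + \frac{-23738 + 23475}{-15433 - 17844}} = \sqrt{-34364 - \frac{263}{-33277}} = \sqrt{-34364 - - \frac{263}{33277}} = \sqrt{-34364 + \frac{263}{33277}} = \sqrt{- \frac{1143530565}{33277}} = \frac{i \sqrt{38053266611505}}{33277}$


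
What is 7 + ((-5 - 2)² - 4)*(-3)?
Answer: -128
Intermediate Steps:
7 + ((-5 - 2)² - 4)*(-3) = 7 + ((-7)² - 4)*(-3) = 7 + (49 - 4)*(-3) = 7 + 45*(-3) = 7 - 135 = -128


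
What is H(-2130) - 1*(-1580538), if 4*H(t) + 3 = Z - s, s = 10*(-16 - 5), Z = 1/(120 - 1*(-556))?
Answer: 4273914685/2704 ≈ 1.5806e+6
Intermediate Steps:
Z = 1/676 (Z = 1/(120 + 556) = 1/676 ≈ 0.0014793)
s = -210 (s = 10*(-21) = -210)
H(t) = 139933/2704 (H(t) = -¾ + (1/676 - 1*(-210))/4 = -¾ + (1/676 + 210)/4 = -¾ + (¼)*(141961/676) = -¾ + 141961/2704 = 139933/2704)
H(-2130) - 1*(-1580538) = 139933/2704 - 1*(-1580538) = 139933/2704 + 1580538 = 4273914685/2704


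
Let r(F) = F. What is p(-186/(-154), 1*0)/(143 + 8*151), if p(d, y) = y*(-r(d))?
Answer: 0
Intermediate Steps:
p(d, y) = -d*y (p(d, y) = y*(-d) = -d*y)
p(-186/(-154), 1*0)/(143 + 8*151) = (-(-186/(-154))*1*0)/(143 + 8*151) = (-1*(-186*(-1/154))*0)/(143 + 1208) = -1*93/77*0/1351 = 0*(1/1351) = 0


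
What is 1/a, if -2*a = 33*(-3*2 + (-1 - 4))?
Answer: 2/363 ≈ 0.0055096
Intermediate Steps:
a = 363/2 (a = -33*(-3*2 + (-1 - 4))/2 = -33*(-6 - 5)/2 = -33*(-11)/2 = -½*(-363) = 363/2 ≈ 181.50)
1/a = 1/(363/2) = 2/363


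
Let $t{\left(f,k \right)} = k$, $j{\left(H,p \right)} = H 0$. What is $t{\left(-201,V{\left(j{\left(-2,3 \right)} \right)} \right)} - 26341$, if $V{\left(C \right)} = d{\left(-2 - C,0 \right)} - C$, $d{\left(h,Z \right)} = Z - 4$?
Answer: $-26345$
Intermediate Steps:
$j{\left(H,p \right)} = 0$
$d{\left(h,Z \right)} = -4 + Z$
$V{\left(C \right)} = -4 - C$ ($V{\left(C \right)} = \left(-4 + 0\right) - C = -4 - C$)
$t{\left(-201,V{\left(j{\left(-2,3 \right)} \right)} \right)} - 26341 = \left(-4 - 0\right) - 26341 = \left(-4 + 0\right) - 26341 = -4 - 26341 = -26345$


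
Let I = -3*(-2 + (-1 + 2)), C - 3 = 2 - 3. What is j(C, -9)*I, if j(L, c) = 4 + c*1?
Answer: -15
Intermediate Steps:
C = 2 (C = 3 + (2 - 3) = 3 - 1 = 2)
I = 3 (I = -3*(-2 + 1) = -3*(-1) = 3)
j(L, c) = 4 + c
j(C, -9)*I = (4 - 9)*3 = -5*3 = -15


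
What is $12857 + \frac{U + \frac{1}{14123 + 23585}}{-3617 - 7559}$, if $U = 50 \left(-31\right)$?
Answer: $\frac{5418314632455}{421424608} \approx 12857.0$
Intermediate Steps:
$U = -1550$
$12857 + \frac{U + \frac{1}{14123 + 23585}}{-3617 - 7559} = 12857 + \frac{-1550 + \frac{1}{14123 + 23585}}{-3617 - 7559} = 12857 + \frac{-1550 + \frac{1}{37708}}{-11176} = 12857 + \left(-1550 + \frac{1}{37708}\right) \left(- \frac{1}{11176}\right) = 12857 - - \frac{58447399}{421424608} = 12857 + \frac{58447399}{421424608} = \frac{5418314632455}{421424608}$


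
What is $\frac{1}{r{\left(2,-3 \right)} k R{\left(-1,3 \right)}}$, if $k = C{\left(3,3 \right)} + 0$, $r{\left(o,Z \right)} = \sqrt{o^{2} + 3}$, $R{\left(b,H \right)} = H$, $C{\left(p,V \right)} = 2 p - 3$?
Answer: $\frac{\sqrt{7}}{63} \approx 0.041996$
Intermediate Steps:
$C{\left(p,V \right)} = -3 + 2 p$
$r{\left(o,Z \right)} = \sqrt{3 + o^{2}}$
$k = 3$ ($k = \left(-3 + 2 \cdot 3\right) + 0 = \left(-3 + 6\right) + 0 = 3 + 0 = 3$)
$\frac{1}{r{\left(2,-3 \right)} k R{\left(-1,3 \right)}} = \frac{1}{\sqrt{3 + 2^{2}} \cdot 3 \cdot 3} = \frac{1}{\sqrt{3 + 4} \cdot 3 \cdot 3} = \frac{1}{\sqrt{7} \cdot 3 \cdot 3} = \frac{1}{3 \sqrt{7} \cdot 3} = \frac{1}{9 \sqrt{7}} = \frac{\sqrt{7}}{63}$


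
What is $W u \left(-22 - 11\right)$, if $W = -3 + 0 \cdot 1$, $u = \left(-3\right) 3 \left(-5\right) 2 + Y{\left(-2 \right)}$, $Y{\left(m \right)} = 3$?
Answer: $9207$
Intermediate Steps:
$u = 93$ ($u = \left(-3\right) 3 \left(-5\right) 2 + 3 = \left(-9\right) \left(-5\right) 2 + 3 = 45 \cdot 2 + 3 = 90 + 3 = 93$)
$W = -3$ ($W = -3 + 0 = -3$)
$W u \left(-22 - 11\right) = \left(-3\right) 93 \left(-22 - 11\right) = - 279 \left(-22 - 11\right) = \left(-279\right) \left(-33\right) = 9207$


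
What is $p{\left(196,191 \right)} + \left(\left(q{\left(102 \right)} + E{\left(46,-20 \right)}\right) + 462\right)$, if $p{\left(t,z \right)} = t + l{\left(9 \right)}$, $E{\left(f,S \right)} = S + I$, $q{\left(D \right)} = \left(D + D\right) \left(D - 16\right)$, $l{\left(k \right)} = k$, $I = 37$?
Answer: $18228$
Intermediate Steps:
$q{\left(D \right)} = 2 D \left(-16 + D\right)$
$E{\left(f,S \right)} = 37 + S$ ($E{\left(f,S \right)} = S + 37 = 37 + S$)
$p{\left(t,z \right)} = 9 + t$ ($p{\left(t,z \right)} = t + 9 = 9 + t$)
$p{\left(196,191 \right)} + \left(\left(q{\left(102 \right)} + E{\left(46,-20 \right)}\right) + 462\right) = \left(9 + 196\right) + \left(\left(2 \cdot 102 \left(-16 + 102\right) + \left(37 - 20\right)\right) + 462\right) = 205 + \left(\left(2 \cdot 102 \cdot 86 + 17\right) + 462\right) = 205 + \left(\left(17544 + 17\right) + 462\right) = 205 + \left(17561 + 462\right) = 205 + 18023 = 18228$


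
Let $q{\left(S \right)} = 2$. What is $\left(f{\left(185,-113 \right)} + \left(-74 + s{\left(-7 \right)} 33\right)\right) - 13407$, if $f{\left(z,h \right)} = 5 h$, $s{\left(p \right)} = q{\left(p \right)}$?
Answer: $-13980$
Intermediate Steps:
$s{\left(p \right)} = 2$
$\left(f{\left(185,-113 \right)} + \left(-74 + s{\left(-7 \right)} 33\right)\right) - 13407 = \left(5 \left(-113\right) + \left(-74 + 2 \cdot 33\right)\right) - 13407 = \left(-565 + \left(-74 + 66\right)\right) - 13407 = \left(-565 - 8\right) - 13407 = -573 - 13407 = -13980$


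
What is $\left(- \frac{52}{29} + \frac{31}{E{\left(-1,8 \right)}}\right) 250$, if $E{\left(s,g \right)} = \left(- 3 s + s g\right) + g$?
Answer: $\frac{185750}{87} \approx 2135.1$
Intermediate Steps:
$E{\left(s,g \right)} = g - 3 s + g s$ ($E{\left(s,g \right)} = \left(- 3 s + g s\right) + g = g - 3 s + g s$)
$\left(- \frac{52}{29} + \frac{31}{E{\left(-1,8 \right)}}\right) 250 = \left(- \frac{52}{29} + \frac{31}{8 - -3 + 8 \left(-1\right)}\right) 250 = \left(\left(-52\right) \frac{1}{29} + \frac{31}{8 + 3 - 8}\right) 250 = \left(- \frac{52}{29} + \frac{31}{3}\right) 250 = \frac{743}{87} \cdot 250 = \frac{185750}{87}$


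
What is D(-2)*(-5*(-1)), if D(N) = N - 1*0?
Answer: -10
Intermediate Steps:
D(N) = N (D(N) = N + 0 = N)
D(-2)*(-5*(-1)) = -(-10)*(-1) = -2*5 = -10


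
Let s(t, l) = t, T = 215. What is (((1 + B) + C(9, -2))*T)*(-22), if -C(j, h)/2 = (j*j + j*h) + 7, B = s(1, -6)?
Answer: 652740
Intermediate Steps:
B = 1
C(j, h) = -14 - 2*j² - 2*h*j (C(j, h) = -2*((j*j + j*h) + 7) = -2*((j² + h*j) + 7) = -2*(7 + j² + h*j) = -14 - 2*j² - 2*h*j)
(((1 + B) + C(9, -2))*T)*(-22) = (((1 + 1) + (-14 - 2*9² - 2*(-2)*9))*215)*(-22) = ((2 + (-14 - 2*81 + 36))*215)*(-22) = ((2 + (-14 - 162 + 36))*215)*(-22) = ((2 - 140)*215)*(-22) = -138*215*(-22) = -29670*(-22) = 652740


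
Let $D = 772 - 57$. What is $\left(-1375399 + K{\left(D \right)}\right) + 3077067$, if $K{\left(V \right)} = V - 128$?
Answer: $1702255$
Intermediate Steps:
$D = 715$ ($D = 772 - 57 = 715$)
$K{\left(V \right)} = -128 + V$ ($K{\left(V \right)} = V - 128 = -128 + V$)
$\left(-1375399 + K{\left(D \right)}\right) + 3077067 = \left(-1375399 + \left(-128 + 715\right)\right) + 3077067 = \left(-1375399 + 587\right) + 3077067 = -1374812 + 3077067 = 1702255$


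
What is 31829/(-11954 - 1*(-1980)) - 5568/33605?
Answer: -1125148777/335176270 ≈ -3.3569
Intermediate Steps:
31829/(-11954 - 1*(-1980)) - 5568/33605 = 31829/(-11954 + 1980) - 5568*1/33605 = 31829/(-9974) - 5568/33605 = 31829*(-1/9974) - 5568/33605 = -31829/9974 - 5568/33605 = -1125148777/335176270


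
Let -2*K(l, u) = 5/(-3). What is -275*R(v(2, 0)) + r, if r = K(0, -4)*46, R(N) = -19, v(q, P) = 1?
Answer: 15790/3 ≈ 5263.3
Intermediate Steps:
K(l, u) = ⅚ (K(l, u) = -5/(2*(-3)) = -5*(-1)/(2*3) = -½*(-5/3) = ⅚)
r = 115/3 (r = (⅚)*46 = 115/3 ≈ 38.333)
-275*R(v(2, 0)) + r = -275*(-19) + 115/3 = 5225 + 115/3 = 15790/3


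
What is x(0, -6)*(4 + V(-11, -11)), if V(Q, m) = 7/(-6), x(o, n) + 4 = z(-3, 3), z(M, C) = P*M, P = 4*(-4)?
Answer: 374/3 ≈ 124.67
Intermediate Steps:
P = -16
z(M, C) = -16*M
x(o, n) = 44 (x(o, n) = -4 - 16*(-3) = -4 + 48 = 44)
V(Q, m) = -7/6 (V(Q, m) = 7*(-1/6) = -7/6)
x(0, -6)*(4 + V(-11, -11)) = 44*(4 - 7/6) = 44*(17/6) = 374/3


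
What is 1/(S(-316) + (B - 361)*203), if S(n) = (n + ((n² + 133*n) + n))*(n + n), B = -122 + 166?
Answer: -1/36212223 ≈ -2.7615e-8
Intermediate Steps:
B = 44
S(n) = 2*n*(n² + 135*n) (S(n) = (n + (n² + 134*n))*(2*n) = (n² + 135*n)*(2*n) = 2*n*(n² + 135*n))
1/(S(-316) + (B - 361)*203) = 1/(2*(-316)²*(135 - 316) + (44 - 361)*203) = 1/(2*99856*(-181) - 317*203) = 1/(-36147872 - 64351) = 1/(-36212223) = -1/36212223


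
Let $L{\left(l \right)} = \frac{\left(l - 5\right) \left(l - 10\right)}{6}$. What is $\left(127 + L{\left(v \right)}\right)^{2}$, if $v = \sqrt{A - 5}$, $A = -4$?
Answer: $\frac{160696}{9} - \frac{4015 i}{2} \approx 17855.0 - 2007.5 i$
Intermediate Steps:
$v = 3 i$ ($v = \sqrt{-4 - 5} = \sqrt{-9} = 3 i \approx 3.0 i$)
$L{\left(l \right)} = \frac{\left(-10 + l\right) \left(-5 + l\right)}{6}$ ($L{\left(l \right)} = \left(-5 + l\right) \left(-10 + l\right) \frac{1}{6} = \left(-10 + l\right) \left(-5 + l\right) \frac{1}{6} = \frac{\left(-10 + l\right) \left(-5 + l\right)}{6}$)
$\left(127 + L{\left(v \right)}\right)^{2} = \left(127 + \left(\frac{25}{3} - \frac{5 \cdot 3 i}{2} + \frac{\left(3 i\right)^{2}}{6}\right)\right)^{2} = \left(127 + \left(\frac{25}{3} - \frac{15 i}{2} + \frac{1}{6} \left(-9\right)\right)\right)^{2} = \left(127 - \left(- \frac{41}{6} + \frac{15 i}{2}\right)\right)^{2} = \left(127 + \left(\frac{41}{6} - \frac{15 i}{2}\right)\right)^{2} = \left(\frac{803}{6} - \frac{15 i}{2}\right)^{2}$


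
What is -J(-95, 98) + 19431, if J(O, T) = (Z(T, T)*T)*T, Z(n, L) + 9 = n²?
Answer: -92130949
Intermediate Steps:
Z(n, L) = -9 + n²
J(O, T) = T²*(-9 + T²) (J(O, T) = ((-9 + T²)*T)*T = (T*(-9 + T²))*T = T²*(-9 + T²))
-J(-95, 98) + 19431 = -98²*(-9 + 98²) + 19431 = -9604*(-9 + 9604) + 19431 = -9604*9595 + 19431 = -1*92150380 + 19431 = -92150380 + 19431 = -92130949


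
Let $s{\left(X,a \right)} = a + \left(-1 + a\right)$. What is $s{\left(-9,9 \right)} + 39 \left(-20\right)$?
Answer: $-763$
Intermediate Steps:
$s{\left(X,a \right)} = -1 + 2 a$
$s{\left(-9,9 \right)} + 39 \left(-20\right) = \left(-1 + 2 \cdot 9\right) + 39 \left(-20\right) = \left(-1 + 18\right) - 780 = 17 - 780 = -763$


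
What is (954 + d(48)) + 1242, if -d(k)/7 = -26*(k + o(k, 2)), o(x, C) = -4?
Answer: 10204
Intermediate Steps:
d(k) = -728 + 182*k (d(k) = -(-182)*(k - 4) = -(-182)*(-4 + k) = -7*(104 - 26*k) = -728 + 182*k)
(954 + d(48)) + 1242 = (954 + (-728 + 182*48)) + 1242 = (954 + (-728 + 8736)) + 1242 = (954 + 8008) + 1242 = 8962 + 1242 = 10204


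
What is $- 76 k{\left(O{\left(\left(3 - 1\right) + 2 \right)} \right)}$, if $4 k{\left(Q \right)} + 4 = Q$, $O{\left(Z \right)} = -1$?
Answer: $95$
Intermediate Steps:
$k{\left(Q \right)} = -1 + \frac{Q}{4}$
$- 76 k{\left(O{\left(\left(3 - 1\right) + 2 \right)} \right)} = - 76 \left(-1 + \frac{1}{4} \left(-1\right)\right) = - 76 \left(-1 - \frac{1}{4}\right) = \left(-76\right) \left(- \frac{5}{4}\right) = 95$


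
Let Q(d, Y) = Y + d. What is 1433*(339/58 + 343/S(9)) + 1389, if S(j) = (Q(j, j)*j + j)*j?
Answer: 900119213/89262 ≈ 10084.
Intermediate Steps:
S(j) = j*(j + 2*j²) (S(j) = ((j + j)*j + j)*j = ((2*j)*j + j)*j = (2*j² + j)*j = (j + 2*j²)*j = j*(j + 2*j²))
1433*(339/58 + 343/S(9)) + 1389 = 1433*(339/58 + 343/((9²*(1 + 2*9)))) + 1389 = 1433*(339*(1/58) + 343/((81*(1 + 18)))) + 1389 = 1433*(339/58 + 343/((81*19))) + 1389 = 1433*(339/58 + 343/1539) + 1389 = 1433*(541615/89262) + 1389 = 776134295/89262 + 1389 = 900119213/89262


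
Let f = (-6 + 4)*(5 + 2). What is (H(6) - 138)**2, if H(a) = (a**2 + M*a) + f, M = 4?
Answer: 8464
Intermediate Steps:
f = -14 (f = -2*7 = -14)
H(a) = -14 + a**2 + 4*a (H(a) = (a**2 + 4*a) - 14 = -14 + a**2 + 4*a)
(H(6) - 138)**2 = ((-14 + 6**2 + 4*6) - 138)**2 = ((-14 + 36 + 24) - 138)**2 = (46 - 138)**2 = (-92)**2 = 8464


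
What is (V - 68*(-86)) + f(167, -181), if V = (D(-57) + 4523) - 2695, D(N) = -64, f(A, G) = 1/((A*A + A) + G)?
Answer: 212184501/27875 ≈ 7612.0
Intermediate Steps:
f(A, G) = 1/(A + G + A²) (f(A, G) = 1/((A² + A) + G) = 1/((A + A²) + G) = 1/(A + G + A²))
V = 1764 (V = (-64 + 4523) - 2695 = 4459 - 2695 = 1764)
(V - 68*(-86)) + f(167, -181) = (1764 - 68*(-86)) + 1/(167 - 181 + 167²) = (1764 + 5848) + 1/(167 - 181 + 27889) = 7612 + 1/27875 = 212184501/27875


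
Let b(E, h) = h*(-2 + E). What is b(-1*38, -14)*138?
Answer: 77280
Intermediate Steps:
b(-1*38, -14)*138 = -14*(-2 - 1*38)*138 = -14*(-2 - 38)*138 = -14*(-40)*138 = 560*138 = 77280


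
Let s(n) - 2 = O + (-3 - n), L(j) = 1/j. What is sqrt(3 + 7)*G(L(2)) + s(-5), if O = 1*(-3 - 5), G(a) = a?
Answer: -4 + sqrt(10)/2 ≈ -2.4189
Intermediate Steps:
O = -8 (O = 1*(-8) = -8)
s(n) = -9 - n (s(n) = 2 + (-8 + (-3 - n)) = 2 + (-11 - n) = -9 - n)
sqrt(3 + 7)*G(L(2)) + s(-5) = sqrt(3 + 7)/2 + (-9 - 1*(-5)) = sqrt(10)*(1/2) + (-9 + 5) = sqrt(10)/2 - 4 = -4 + sqrt(10)/2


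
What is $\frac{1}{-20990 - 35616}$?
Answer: $- \frac{1}{56606} \approx -1.7666 \cdot 10^{-5}$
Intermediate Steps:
$\frac{1}{-20990 - 35616} = \frac{1}{-56606} = - \frac{1}{56606}$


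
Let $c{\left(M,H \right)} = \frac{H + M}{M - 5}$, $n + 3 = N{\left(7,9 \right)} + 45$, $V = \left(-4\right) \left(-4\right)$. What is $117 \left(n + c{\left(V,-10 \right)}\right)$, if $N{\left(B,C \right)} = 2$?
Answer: $\frac{57330}{11} \approx 5211.8$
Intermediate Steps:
$V = 16$
$n = 44$ ($n = -3 + \left(2 + 45\right) = -3 + 47 = 44$)
$c{\left(M,H \right)} = \frac{H + M}{-5 + M}$
$117 \left(n + c{\left(V,-10 \right)}\right) = 117 \left(44 + \frac{-10 + 16}{-5 + 16}\right) = 117 \left(44 + \frac{1}{11} \cdot 6\right) = 117 \left(44 + \frac{6}{11}\right) = 117 \cdot \frac{490}{11} = \frac{57330}{11}$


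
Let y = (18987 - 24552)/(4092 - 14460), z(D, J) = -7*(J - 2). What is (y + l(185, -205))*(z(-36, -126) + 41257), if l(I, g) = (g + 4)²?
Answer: 1961908967261/1152 ≈ 1.7030e+9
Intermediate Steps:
z(D, J) = 14 - 7*J (z(D, J) = -7*(-2 + J) = 14 - 7*J)
l(I, g) = (4 + g)²
y = 1855/3456 (y = -5565/(-10368) = -5565*(-1/10368) = 1855/3456 ≈ 0.53675)
(y + l(185, -205))*(z(-36, -126) + 41257) = (1855/3456 + (4 - 205)²)*((14 - 7*(-126)) + 41257) = (1855/3456 + (-201)²)*((14 + 882) + 41257) = (1855/3456 + 40401)*(896 + 41257) = (139627711/3456)*42153 = 1961908967261/1152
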